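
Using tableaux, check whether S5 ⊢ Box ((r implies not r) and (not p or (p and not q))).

Tableau for the negation not Box ((r implies not r) and (not p or (p and not q))):
1. not Box ((r implies not r) and (not p or (p and not q))), 0
2. not ((r implies not r) and (not p or (p and not q))), 1
3. not (not p or (p and not q)), 1
4. p, 1
5. not (p and not q), 1
6. q, 1
Accessibility: 0R0, 0R1, 1R0, 1R1
The negation has an open branch (countermodel exists).

Invalid (countermodel exists)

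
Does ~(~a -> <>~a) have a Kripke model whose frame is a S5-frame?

1. ~(~a -> <>~a), w0
2. ~a, w0
3. ~<>~a, w0
4. a, w0
Accessibility: w0Rw0
Branch closes: a and ~a both at w0.
Every branch closes; the branch above is one of them.

Unsatisfiable (every branch closes)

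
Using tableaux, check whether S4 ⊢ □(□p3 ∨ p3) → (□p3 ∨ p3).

Tableau for the negation ¬(□(□p3 ∨ p3) → (□p3 ∨ p3)):
1. ¬(□(□p3 ∨ p3) → (□p3 ∨ p3)), u
2. □(□p3 ∨ p3), u   [¬→-rule on 1]
3. ¬(□p3 ∨ p3), u   [¬→-rule on 1]
4. ¬□p3, u   [¬∨-rule on 3]
5. ¬p3, u   [¬∨-rule on 3]
6. □p3 ∨ p3, u   [□-rule on 2 via uRu]
7. □p3, u   [∨-rule on 6 (branches; this branch)]
8. p3, u   [□-rule on 7 via uRu]
Accessibility: uRu
Branch closes: p3 and ¬p3 both at u.
All branches of the negation close; one closing branch shown above.

Yes, valid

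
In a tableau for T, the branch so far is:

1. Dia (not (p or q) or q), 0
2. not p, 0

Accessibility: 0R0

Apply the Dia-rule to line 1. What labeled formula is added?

a fresh world 1 with 0R1, and not (p or q) or q at 1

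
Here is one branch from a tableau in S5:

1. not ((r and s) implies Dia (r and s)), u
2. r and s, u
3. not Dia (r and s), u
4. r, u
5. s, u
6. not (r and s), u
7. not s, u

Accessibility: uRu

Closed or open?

Closed

Both s and not s appear at u.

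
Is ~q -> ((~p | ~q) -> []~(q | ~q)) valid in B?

No, not valid

Tableau for the negation ~(~q -> ((~p | ~q) -> []~(q | ~q))):
1. ~(~q -> ((~p | ~q) -> []~(q | ~q))), w0
2. ~q, w0   [~->-rule on 1]
3. ~((~p | ~q) -> []~(q | ~q)), w0   [~->-rule on 1]
4. ~p | ~q, w0   [~->-rule on 3]
5. ~[]~(q | ~q), w0   [~->-rule on 3]
6. q | ~q, w1   [~[]-rule on 5: fresh world w1, w0Rw1]
7. ~q, w1   [|-rule on 6 (branches; this branch)]
Accessibility: w0Rw0, w0Rw1, w1Rw0, w1Rw1
The negation has an open branch (countermodel exists).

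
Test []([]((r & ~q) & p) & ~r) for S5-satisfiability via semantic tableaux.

Unsatisfiable (every branch closes)

1. []([]((r & ~q) & p) & ~r), 0
2. []((r & ~q) & p) & ~r, 0   [[]-rule on 1 via 0R0]
3. []((r & ~q) & p), 0   [&-rule on 2]
4. ~r, 0   [&-rule on 2]
5. (r & ~q) & p, 0   [[]-rule on 3 via 0R0]
6. r & ~q, 0   [&-rule on 5]
7. p, 0   [&-rule on 5]
8. r, 0   [&-rule on 6]
9. ~q, 0   [&-rule on 6]
Accessibility: 0R0
Branch closes: r and ~r both at 0.
All branches of the tableau close; one closing branch shown above.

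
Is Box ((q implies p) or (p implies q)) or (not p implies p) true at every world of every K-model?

Valid in K

Tableau for the negation not (Box ((q implies p) or (p implies q)) or (not p implies p)):
1. not (Box ((q implies p) or (p implies q)) or (not p implies p)), u
2. not Box ((q implies p) or (p implies q)), u
3. not (not p implies p), u
4. not p, u
5. not ((q implies p) or (p implies q)), v
6. not (q implies p), v
7. not (p implies q), v
8. q, v
9. not p, v
10. p, v
11. not q, v
Accessibility: uRv
Branch closes: p and not p both at v.
Every branch of the negation's tableau closes; the branch above is one of them.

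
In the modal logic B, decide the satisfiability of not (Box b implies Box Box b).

Satisfiable

1. not (Box b implies Box Box b), u
2. Box b, u   [neg-implies-rule on 1]
3. not Box Box b, u   [neg-implies-rule on 1]
4. b, u   [Box-rule on 2 via uRu]
5. not Box b, v   [neg-Box-rule on 3: fresh world v, uRv]
6. b, v   [Box-rule on 2 via uRv]
7. not b, w   [neg-Box-rule on 5: fresh world w, vRw]
Accessibility: uRu, uRv, vRu, vRv, vRw, wRv, wRw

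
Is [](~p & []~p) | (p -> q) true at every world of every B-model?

Invalid (countermodel exists)

Tableau for the negation ~([](~p & []~p) | (p -> q)):
1. ~([](~p & []~p) | (p -> q)), w0
2. ~[](~p & []~p), w0
3. ~(p -> q), w0
4. p, w0
5. ~q, w0
6. ~(~p & []~p), w1
7. ~[]~p, w1
8. p, w2
Accessibility: w0Rw0, w0Rw1, w1Rw0, w1Rw1, w1Rw2, w2Rw1, w2Rw2
The negation has an open branch (countermodel exists).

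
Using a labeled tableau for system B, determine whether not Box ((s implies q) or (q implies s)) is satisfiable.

1. not Box ((s implies q) or (q implies s)), u
2. not ((s implies q) or (q implies s)), v
3. not (s implies q), v
4. not (q implies s), v
5. s, v
6. not q, v
7. q, v
8. not s, v
Accessibility: uRu, uRv, vRu, vRv
Branch closes: q and not q both at v.
Every branch closes; the branch above is one of them.

No, unsatisfiable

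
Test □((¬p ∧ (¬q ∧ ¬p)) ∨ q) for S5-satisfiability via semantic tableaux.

1. □((¬p ∧ (¬q ∧ ¬p)) ∨ q), 0
2. (¬p ∧ (¬q ∧ ¬p)) ∨ q, 0   [□-rule on 1 via 0R0]
3. q, 0   [∨-rule on 2 (branches; this branch)]
Accessibility: 0R0

Yes, satisfiable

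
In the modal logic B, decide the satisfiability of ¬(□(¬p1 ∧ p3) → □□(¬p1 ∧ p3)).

1. ¬(□(¬p1 ∧ p3) → □□(¬p1 ∧ p3)), w0
2. □(¬p1 ∧ p3), w0   [¬→-rule on 1]
3. ¬□□(¬p1 ∧ p3), w0   [¬→-rule on 1]
4. ¬p1 ∧ p3, w0   [□-rule on 2 via w0Rw0]
5. ¬p1, w0   [∧-rule on 4]
6. p3, w0   [∧-rule on 4]
7. ¬□(¬p1 ∧ p3), w1   [¬□-rule on 3: fresh world w1, w0Rw1]
8. ¬p1 ∧ p3, w1   [□-rule on 2 via w0Rw1]
9. ¬p1, w1   [∧-rule on 8]
10. p3, w1   [∧-rule on 8]
11. ¬(¬p1 ∧ p3), w2   [¬□-rule on 7: fresh world w2, w1Rw2]
12. ¬p3, w2   [¬∧-rule on 11 (branches; this branch)]
Accessibility: w0Rw0, w0Rw1, w1Rw0, w1Rw1, w1Rw2, w2Rw1, w2Rw2

Yes, satisfiable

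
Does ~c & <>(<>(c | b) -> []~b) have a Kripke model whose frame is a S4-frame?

Satisfiable

1. ~c & <>(<>(c | b) -> []~b), w0
2. ~c, w0   [&-rule on 1]
3. <>(<>(c | b) -> []~b), w0   [&-rule on 1]
4. <>(c | b) -> []~b, w1   [<>-rule on 3: fresh world w1, w0Rw1]
5. []~b, w1   [->-rule on 4 (branches; this branch)]
6. ~b, w1   [[]-rule on 5 via w1Rw1]
Accessibility: w0Rw0, w0Rw1, w1Rw1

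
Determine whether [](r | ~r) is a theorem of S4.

Valid

Tableau for the negation ~[](r | ~r):
1. ~[](r | ~r), 0
2. ~(r | ~r), 1
3. ~r, 1
4. r, 1
Accessibility: 0R0, 0R1, 1R1
Branch closes: r and ~r both at 1.
Every branch of the negation's tableau closes; the branch above is one of them.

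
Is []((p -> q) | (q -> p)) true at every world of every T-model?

Yes, valid

Tableau for the negation ~[]((p -> q) | (q -> p)):
1. ~[]((p -> q) | (q -> p)), w0
2. ~((p -> q) | (q -> p)), w1
3. ~(p -> q), w1
4. ~(q -> p), w1
5. p, w1
6. ~q, w1
7. q, w1
8. ~p, w1
Accessibility: w0Rw0, w0Rw1, w1Rw1
Branch closes: q and ~q both at w1.
All branches of the negation close; one closing branch shown above.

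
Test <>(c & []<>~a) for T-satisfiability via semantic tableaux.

Satisfiable

1. <>(c & []<>~a), w0
2. c & []<>~a, w1
3. c, w1
4. []<>~a, w1
5. <>~a, w1
6. ~a, w2
7. <>~a, w2
8. ~a, w3
Accessibility: w0Rw0, w0Rw1, w1Rw1, w1Rw2, w2Rw2, w2Rw3, w3Rw3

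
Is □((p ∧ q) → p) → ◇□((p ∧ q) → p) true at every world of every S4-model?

Tableau for the negation ¬(□((p ∧ q) → p) → ◇□((p ∧ q) → p)):
1. ¬(□((p ∧ q) → p) → ◇□((p ∧ q) → p)), u
2. □((p ∧ q) → p), u   [¬→-rule on 1]
3. ¬◇□((p ∧ q) → p), u   [¬→-rule on 1]
4. (p ∧ q) → p, u   [□-rule on 2 via uRu]
5. ¬□((p ∧ q) → p), u   [¬◇-rule on 3 via uRu]
6. ¬(p ∧ q), u   [→-rule on 4 (branches; this branch)]
7. ¬q, u   [¬∧-rule on 6 (branches; this branch)]
8. ¬((p ∧ q) → p), v   [¬□-rule on 5: fresh world v, uRv]
9. p ∧ q, v   [¬→-rule on 8]
10. ¬p, v   [¬→-rule on 8]
11. p, v   [∧-rule on 9]
12. q, v   [∧-rule on 9]
Accessibility: uRu, uRv, vRv
Branch closes: p and ¬p both at v.
Every branch of the negation's tableau closes; the branch above is one of them.

Yes, valid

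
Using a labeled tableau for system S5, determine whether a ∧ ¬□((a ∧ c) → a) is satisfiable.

Unsatisfiable

1. a ∧ ¬□((a ∧ c) → a), u
2. a, u
3. ¬□((a ∧ c) → a), u
4. ¬((a ∧ c) → a), v
5. a ∧ c, v
6. ¬a, v
7. a, v
8. c, v
Accessibility: uRu, uRv, vRu, vRv
Branch closes: a and ¬a both at v.
Every branch closes; the branch above is one of them.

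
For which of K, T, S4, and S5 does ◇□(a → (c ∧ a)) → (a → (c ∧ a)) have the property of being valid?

S5

S4-tableau for the negation ¬(◇□(a → (c ∧ a)) → (a → (c ∧ a))):
1. ¬(◇□(a → (c ∧ a)) → (a → (c ∧ a))), u
2. ◇□(a → (c ∧ a)), u   [¬→-rule on 1]
3. ¬(a → (c ∧ a)), u   [¬→-rule on 1]
4. a, u   [¬→-rule on 3]
5. ¬(c ∧ a), u   [¬→-rule on 3]
6. ¬c, u   [¬∧-rule on 5 (branches; this branch)]
7. □(a → (c ∧ a)), v   [◇-rule on 2: fresh world v, uRv]
8. a → (c ∧ a), v   [□-rule on 7 via vRv]
9. c ∧ a, v   [→-rule on 8 (branches; this branch)]
10. c, v   [∧-rule on 9]
11. a, v   [∧-rule on 9]
Accessibility: uRu, uRv, vRv
Complete open branch: countermodel on an S4-frame, so not valid in S4, nor in K, T (the same frame is also a K-frame and a T-frame).
S5-tableau for the negation ¬(◇□(a → (c ∧ a)) → (a → (c ∧ a))):
1. ¬(◇□(a → (c ∧ a)) → (a → (c ∧ a))), u
2. ◇□(a → (c ∧ a)), u   [¬→-rule on 1]
3. ¬(a → (c ∧ a)), u   [¬→-rule on 1]
4. a, u   [¬→-rule on 3]
5. ¬(c ∧ a), u   [¬→-rule on 3]
6. ¬c, u   [¬∧-rule on 5 (branches; this branch)]
7. □(a → (c ∧ a)), v   [◇-rule on 2: fresh world v, uRv]
8. a → (c ∧ a), u   [□-rule on 7 via vRu]
9. a → (c ∧ a), v   [□-rule on 7 via vRv]
10. c ∧ a, u   [→-rule on 8 (branches; this branch)]
11. c, u   [∧-rule on 10]
Accessibility: uRu, uRv, vRu, vRv
Branch closes: c and ¬c both at u.
Every branch closes (one shown): valid in S5.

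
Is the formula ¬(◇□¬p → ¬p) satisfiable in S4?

Satisfiable (open branch found)

1. ¬(◇□¬p → ¬p), w0
2. ◇□¬p, w0   [¬→-rule on 1]
3. p, w0   [¬→-rule on 1]
4. □¬p, w1   [◇-rule on 2: fresh world w1, w0Rw1]
5. ¬p, w1   [□-rule on 4 via w1Rw1]
Accessibility: w0Rw0, w0Rw1, w1Rw1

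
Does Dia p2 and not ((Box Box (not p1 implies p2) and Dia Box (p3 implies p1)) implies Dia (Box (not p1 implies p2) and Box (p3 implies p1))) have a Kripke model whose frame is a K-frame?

1. Dia p2 and not ((Box Box (not p1 implies p2) and Dia Box (p3 implies p1)) implies Dia (Box (not p1 implies p2) and Box (p3 implies p1))), u
2. Dia p2, u   [and-rule on 1]
3. not ((Box Box (not p1 implies p2) and Dia Box (p3 implies p1)) implies Dia (Box (not p1 implies p2) and Box (p3 implies p1))), u   [and-rule on 1]
4. Box Box (not p1 implies p2) and Dia Box (p3 implies p1), u   [neg-implies-rule on 3]
5. not Dia (Box (not p1 implies p2) and Box (p3 implies p1)), u   [neg-implies-rule on 3]
6. Box Box (not p1 implies p2), u   [and-rule on 4]
7. Dia Box (p3 implies p1), u   [and-rule on 4]
8. p2, v   [Dia-rule on 2: fresh world v, uRv]
9. not (Box (not p1 implies p2) and Box (p3 implies p1)), v   [neg-Dia-rule on 5 via uRv]
10. Box (not p1 implies p2), v   [Box-rule on 6 via uRv]
11. not Box (p3 implies p1), v   [neg-and-rule on 9 (branches; this branch)]
12. Box (p3 implies p1), w   [Dia-rule on 7: fresh world w, uRw]
13. not (Box (not p1 implies p2) and Box (p3 implies p1)), w   [neg-Dia-rule on 5 via uRw]
14. Box (not p1 implies p2), w   [Box-rule on 6 via uRw]
15. not Box (not p1 implies p2), w   [neg-and-rule on 13 (branches; this branch)]
16. not (p3 implies p1), x   [neg-Box-rule on 11: fresh world x, vRx]
17. p3, x   [neg-implies-rule on 16]
18. not p1, x   [neg-implies-rule on 16]
19. not p1 implies p2, x   [Box-rule on 10 via vRx]
20. p2, x   [implies-rule on 19 (branches; this branch)]
21. not (not p1 implies p2), y   [neg-Box-rule on 15: fresh world y, wRy]
22. not p1, y   [neg-implies-rule on 21]
23. not p2, y   [neg-implies-rule on 21]
24. p3 implies p1, y   [Box-rule on 12 via wRy]
25. not p1 implies p2, y   [Box-rule on 14 via wRy]
26. not p3, y   [implies-rule on 24 (branches; this branch)]
27. p2, y   [implies-rule on 25 (branches; this branch)]
Accessibility: uRv, uRw, vRx, wRy
Branch closes: p2 and not p2 both at y.
(One branch shown.) All branches close.

Unsatisfiable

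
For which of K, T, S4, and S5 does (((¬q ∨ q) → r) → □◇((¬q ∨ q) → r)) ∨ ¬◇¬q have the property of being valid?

S5-tableau for the negation ¬((((¬q ∨ q) → r) → □◇((¬q ∨ q) → r)) ∨ ¬◇¬q):
1. ¬((((¬q ∨ q) → r) → □◇((¬q ∨ q) → r)) ∨ ¬◇¬q), w0
2. ¬(((¬q ∨ q) → r) → □◇((¬q ∨ q) → r)), w0   [¬∨-rule on 1]
3. ◇¬q, w0   [¬∨-rule on 1]
4. (¬q ∨ q) → r, w0   [¬→-rule on 2]
5. ¬□◇((¬q ∨ q) → r), w0   [¬→-rule on 2]
6. r, w0   [→-rule on 4 (branches; this branch)]
7. ¬q, w1   [◇-rule on 3: fresh world w1, w0Rw1]
8. ¬◇((¬q ∨ q) → r), w2   [¬□-rule on 5: fresh world w2, w0Rw2]
9. ¬((¬q ∨ q) → r), w0   [¬◇-rule on 8 via w2Rw0]
10. ¬q ∨ q, w0   [¬→-rule on 9]
11. ¬r, w0   [¬→-rule on 9]
Accessibility: w0Rw0, w0Rw1, w0Rw2, w1Rw0, w1Rw1, w1Rw2, w2Rw0, w2Rw1, w2Rw2
Branch closes: r and ¬r both at w0.
Every branch closes (one shown): valid in S5.
S4-tableau for the negation ¬((((¬q ∨ q) → r) → □◇((¬q ∨ q) → r)) ∨ ¬◇¬q):
1. ¬((((¬q ∨ q) → r) → □◇((¬q ∨ q) → r)) ∨ ¬◇¬q), w0
2. ¬(((¬q ∨ q) → r) → □◇((¬q ∨ q) → r)), w0   [¬∨-rule on 1]
3. ◇¬q, w0   [¬∨-rule on 1]
4. (¬q ∨ q) → r, w0   [¬→-rule on 2]
5. ¬□◇((¬q ∨ q) → r), w0   [¬→-rule on 2]
6. r, w0   [→-rule on 4 (branches; this branch)]
7. ¬q, w1   [◇-rule on 3: fresh world w1, w0Rw1]
8. ¬◇((¬q ∨ q) → r), w2   [¬□-rule on 5: fresh world w2, w0Rw2]
9. ¬((¬q ∨ q) → r), w2   [¬◇-rule on 8 via w2Rw2]
10. ¬q ∨ q, w2   [¬→-rule on 9]
11. ¬r, w2   [¬→-rule on 9]
12. q, w2   [∨-rule on 10 (branches; this branch)]
Accessibility: w0Rw0, w0Rw1, w0Rw2, w1Rw1, w2Rw2
Complete open branch: countermodel on an S4-frame, so not valid in S4, nor in K, T (the same frame is also a K-frame and a T-frame).

S5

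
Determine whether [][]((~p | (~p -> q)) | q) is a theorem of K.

Valid in K

Tableau for the negation ~[][]((~p | (~p -> q)) | q):
1. ~[][]((~p | (~p -> q)) | q), w0
2. ~[]((~p | (~p -> q)) | q), w1   [~[]-rule on 1: fresh world w1, w0Rw1]
3. ~((~p | (~p -> q)) | q), w2   [~[]-rule on 2: fresh world w2, w1Rw2]
4. ~(~p | (~p -> q)), w2   [~|-rule on 3]
5. ~q, w2   [~|-rule on 3]
6. p, w2   [~|-rule on 4]
7. ~(~p -> q), w2   [~|-rule on 4]
8. ~p, w2   [~->-rule on 7]
Accessibility: w0Rw1, w1Rw2
Branch closes: p and ~p both at w2.
All branches of the negation close; one closing branch shown above.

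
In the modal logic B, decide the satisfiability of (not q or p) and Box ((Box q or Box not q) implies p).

Yes, satisfiable

1. (not q or p) and Box ((Box q or Box not q) implies p), 0
2. not q or p, 0   [and-rule on 1]
3. Box ((Box q or Box not q) implies p), 0   [and-rule on 1]
4. (Box q or Box not q) implies p, 0   [Box-rule on 3 via 0R0]
5. p, 0   [or-rule on 2 (branches; this branch)]
Accessibility: 0R0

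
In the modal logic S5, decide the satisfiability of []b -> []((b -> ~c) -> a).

1. []b -> []((b -> ~c) -> a), 0
2. []((b -> ~c) -> a), 0
3. (b -> ~c) -> a, 0
4. a, 0
Accessibility: 0R0

Satisfiable (open branch found)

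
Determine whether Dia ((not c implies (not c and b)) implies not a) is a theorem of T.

No, not valid

Tableau for the negation not Dia ((not c implies (not c and b)) implies not a):
1. not Dia ((not c implies (not c and b)) implies not a), w0
2. not ((not c implies (not c and b)) implies not a), w0   [neg-Dia-rule on 1 via w0Rw0]
3. not c implies (not c and b), w0   [neg-implies-rule on 2]
4. a, w0   [neg-implies-rule on 2]
5. not c and b, w0   [implies-rule on 3 (branches; this branch)]
6. not c, w0   [and-rule on 5]
7. b, w0   [and-rule on 5]
Accessibility: w0Rw0
The negation has an open branch (countermodel exists).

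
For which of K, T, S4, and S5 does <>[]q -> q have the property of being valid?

S5

S4-tableau for the negation ~(<>[]q -> q):
1. ~(<>[]q -> q), 0
2. <>[]q, 0
3. ~q, 0
4. []q, 1
5. q, 1
Accessibility: 0R0, 0R1, 1R1
Complete open branch: countermodel on an S4-frame, so not valid in S4, nor in K, T (the same frame is also a K-frame and a T-frame).
S5-tableau for the negation ~(<>[]q -> q):
1. ~(<>[]q -> q), 0
2. <>[]q, 0
3. ~q, 0
4. []q, 1
5. q, 0
Accessibility: 0R0, 0R1, 1R0, 1R1
Branch closes: q and ~q both at 0.
Every branch closes (one shown): valid in S5.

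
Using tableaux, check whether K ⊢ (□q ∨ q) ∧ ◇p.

Tableau for the negation ¬((□q ∨ q) ∧ ◇p):
1. ¬((□q ∨ q) ∧ ◇p), u
2. ¬◇p, u
The negation has an open branch (countermodel exists).

Not valid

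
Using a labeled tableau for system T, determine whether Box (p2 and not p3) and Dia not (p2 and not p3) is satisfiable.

1. Box (p2 and not p3) and Dia not (p2 and not p3), 0
2. Box (p2 and not p3), 0
3. Dia not (p2 and not p3), 0
4. p2 and not p3, 0
5. p2, 0
6. not p3, 0
7. not (p2 and not p3), 1
8. p2 and not p3, 1
9. p2, 1
10. not p3, 1
11. p3, 1
Accessibility: 0R0, 0R1, 1R1
Branch closes: p3 and not p3 both at 1.
All branches of the tableau close; one closing branch shown above.

Unsatisfiable (every branch closes)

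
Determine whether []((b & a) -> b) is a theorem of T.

Yes, valid

Tableau for the negation ~[]((b & a) -> b):
1. ~[]((b & a) -> b), w0
2. ~((b & a) -> b), w1
3. b & a, w1
4. ~b, w1
5. b, w1
6. a, w1
Accessibility: w0Rw0, w0Rw1, w1Rw1
Branch closes: b and ~b both at w1.
Every branch of the negation's tableau closes; the branch above is one of them.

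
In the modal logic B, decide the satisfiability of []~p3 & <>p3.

Unsatisfiable (every branch closes)

1. []~p3 & <>p3, 0
2. []~p3, 0
3. <>p3, 0
4. ~p3, 0
5. p3, 1
6. ~p3, 1
Accessibility: 0R0, 0R1, 1R0, 1R1
Branch closes: p3 and ~p3 both at 1.
(One branch shown.) All branches close.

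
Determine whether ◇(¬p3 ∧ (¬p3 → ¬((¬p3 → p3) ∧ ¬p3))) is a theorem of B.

No, not valid

Tableau for the negation ¬◇(¬p3 ∧ (¬p3 → ¬((¬p3 → p3) ∧ ¬p3))):
1. ¬◇(¬p3 ∧ (¬p3 → ¬((¬p3 → p3) ∧ ¬p3))), u
2. ¬(¬p3 ∧ (¬p3 → ¬((¬p3 → p3) ∧ ¬p3))), u
3. p3, u
Accessibility: uRu
The negation has an open branch (countermodel exists).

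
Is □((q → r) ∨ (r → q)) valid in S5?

Tableau for the negation ¬□((q → r) ∨ (r → q)):
1. ¬□((q → r) ∨ (r → q)), w0
2. ¬((q → r) ∨ (r → q)), w1
3. ¬(q → r), w1
4. ¬(r → q), w1
5. q, w1
6. ¬r, w1
7. r, w1
8. ¬q, w1
Accessibility: w0Rw0, w0Rw1, w1Rw0, w1Rw1
Branch closes: r and ¬r both at w1.
All branches of the negation close; one closing branch shown above.

Valid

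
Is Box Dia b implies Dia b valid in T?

Yes, valid

Tableau for the negation not (Box Dia b implies Dia b):
1. not (Box Dia b implies Dia b), u
2. Box Dia b, u
3. not Dia b, u
4. Dia b, u
5. not b, u
6. b, v
7. Dia b, v
8. not b, v
Accessibility: uRu, uRv, vRv
Branch closes: b and not b both at v.
Every branch of the negation's tableau closes; the branch above is one of them.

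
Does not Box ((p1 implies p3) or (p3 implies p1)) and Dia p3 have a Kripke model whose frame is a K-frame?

No, unsatisfiable

1. not Box ((p1 implies p3) or (p3 implies p1)) and Dia p3, w0
2. not Box ((p1 implies p3) or (p3 implies p1)), w0   [and-rule on 1]
3. Dia p3, w0   [and-rule on 1]
4. not ((p1 implies p3) or (p3 implies p1)), w1   [neg-Box-rule on 2: fresh world w1, w0Rw1]
5. not (p1 implies p3), w1   [neg-or-rule on 4]
6. not (p3 implies p1), w1   [neg-or-rule on 4]
7. p1, w1   [neg-implies-rule on 5]
8. not p3, w1   [neg-implies-rule on 5]
9. p3, w1   [neg-implies-rule on 6]
10. not p1, w1   [neg-implies-rule on 6]
Accessibility: w0Rw1
Branch closes: p3 and not p3 both at w1.
All branches of the tableau close; one closing branch shown above.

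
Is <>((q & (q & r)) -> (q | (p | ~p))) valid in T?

Yes, valid

Tableau for the negation ~<>((q & (q & r)) -> (q | (p | ~p))):
1. ~<>((q & (q & r)) -> (q | (p | ~p))), u
2. ~((q & (q & r)) -> (q | (p | ~p))), u
3. q & (q & r), u
4. ~(q | (p | ~p)), u
5. q, u
6. q & r, u
7. ~q, u
8. ~(p | ~p), u
Accessibility: uRu
Branch closes: q and ~q both at u.
Every branch of the negation's tableau closes; the branch above is one of them.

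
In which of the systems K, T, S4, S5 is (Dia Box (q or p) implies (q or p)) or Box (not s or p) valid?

S5-tableau for the negation not ((Dia Box (q or p) implies (q or p)) or Box (not s or p)):
1. not ((Dia Box (q or p) implies (q or p)) or Box (not s or p)), w0
2. not (Dia Box (q or p) implies (q or p)), w0   [neg-or-rule on 1]
3. not Box (not s or p), w0   [neg-or-rule on 1]
4. Dia Box (q or p), w0   [neg-implies-rule on 2]
5. not (q or p), w0   [neg-implies-rule on 2]
6. not q, w0   [neg-or-rule on 5]
7. not p, w0   [neg-or-rule on 5]
8. not (not s or p), w1   [neg-Box-rule on 3: fresh world w1, w0Rw1]
9. s, w1   [neg-or-rule on 8]
10. not p, w1   [neg-or-rule on 8]
11. Box (q or p), w2   [Dia-rule on 4: fresh world w2, w0Rw2]
12. q or p, w0   [Box-rule on 11 via w2Rw0]
13. q or p, w1   [Box-rule on 11 via w2Rw1]
14. q or p, w2   [Box-rule on 11 via w2Rw2]
15. p, w0   [or-rule on 12 (branches; this branch)]
Accessibility: w0Rw0, w0Rw1, w0Rw2, w1Rw0, w1Rw1, w1Rw2, w2Rw0, w2Rw1, w2Rw2
Branch closes: p and not p both at w0.
Every branch closes (one shown): valid in S5.
S4-tableau for the negation not ((Dia Box (q or p) implies (q or p)) or Box (not s or p)):
1. not ((Dia Box (q or p) implies (q or p)) or Box (not s or p)), w0
2. not (Dia Box (q or p) implies (q or p)), w0   [neg-or-rule on 1]
3. not Box (not s or p), w0   [neg-or-rule on 1]
4. Dia Box (q or p), w0   [neg-implies-rule on 2]
5. not (q or p), w0   [neg-implies-rule on 2]
6. not q, w0   [neg-or-rule on 5]
7. not p, w0   [neg-or-rule on 5]
8. not (not s or p), w1   [neg-Box-rule on 3: fresh world w1, w0Rw1]
9. s, w1   [neg-or-rule on 8]
10. not p, w1   [neg-or-rule on 8]
11. Box (q or p), w2   [Dia-rule on 4: fresh world w2, w0Rw2]
12. q or p, w2   [Box-rule on 11 via w2Rw2]
13. p, w2   [or-rule on 12 (branches; this branch)]
Accessibility: w0Rw0, w0Rw1, w0Rw2, w1Rw1, w2Rw2
Complete open branch: countermodel on an S4-frame, so not valid in S4, nor in K, T (the same frame is also a K-frame and a T-frame).

S5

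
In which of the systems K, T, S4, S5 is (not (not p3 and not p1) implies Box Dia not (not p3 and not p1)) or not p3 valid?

S5

S4-tableau for the negation not ((not (not p3 and not p1) implies Box Dia not (not p3 and not p1)) or not p3):
1. not ((not (not p3 and not p1) implies Box Dia not (not p3 and not p1)) or not p3), 0
2. not (not (not p3 and not p1) implies Box Dia not (not p3 and not p1)), 0
3. p3, 0
4. not (not p3 and not p1), 0
5. not Box Dia not (not p3 and not p1), 0
6. p1, 0
7. not Dia not (not p3 and not p1), 1
8. not p3 and not p1, 1
9. not p3, 1
10. not p1, 1
Accessibility: 0R0, 0R1, 1R1
Complete open branch: countermodel on an S4-frame, so not valid in S4, nor in K, T (the same frame is also a K-frame and a T-frame).
S5-tableau for the negation not ((not (not p3 and not p1) implies Box Dia not (not p3 and not p1)) or not p3):
1. not ((not (not p3 and not p1) implies Box Dia not (not p3 and not p1)) or not p3), 0
2. not (not (not p3 and not p1) implies Box Dia not (not p3 and not p1)), 0
3. p3, 0
4. not (not p3 and not p1), 0
5. not Box Dia not (not p3 and not p1), 0
6. p1, 0
7. not Dia not (not p3 and not p1), 1
8. not p3 and not p1, 0
9. not p3, 0
10. not p1, 0
Accessibility: 0R0, 0R1, 1R0, 1R1
Branch closes: p3 and not p3 both at 0.
Every branch closes (one shown): valid in S5.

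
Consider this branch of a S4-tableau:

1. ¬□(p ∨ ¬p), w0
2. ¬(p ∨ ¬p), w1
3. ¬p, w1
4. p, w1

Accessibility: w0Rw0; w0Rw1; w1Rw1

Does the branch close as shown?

Closed

Both p and ¬p appear at w1.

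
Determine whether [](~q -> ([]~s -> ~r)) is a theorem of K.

Tableau for the negation ~[](~q -> ([]~s -> ~r)):
1. ~[](~q -> ([]~s -> ~r)), u
2. ~(~q -> ([]~s -> ~r)), v   [~[]-rule on 1: fresh world v, uRv]
3. ~q, v   [~->-rule on 2]
4. ~([]~s -> ~r), v   [~->-rule on 2]
5. []~s, v   [~->-rule on 4]
6. r, v   [~->-rule on 4]
Accessibility: uRv
The negation has an open branch (countermodel exists).

No, not valid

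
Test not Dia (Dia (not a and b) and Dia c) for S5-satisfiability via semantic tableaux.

1. not Dia (Dia (not a and b) and Dia c), 0
2. not (Dia (not a and b) and Dia c), 0   [neg-Dia-rule on 1 via 0R0]
3. not Dia c, 0   [neg-and-rule on 2 (branches; this branch)]
4. not c, 0   [neg-Dia-rule on 3 via 0R0]
Accessibility: 0R0

Satisfiable (open branch found)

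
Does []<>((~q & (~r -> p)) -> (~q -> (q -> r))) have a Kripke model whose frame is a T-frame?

Satisfiable (open branch found)

1. []<>((~q & (~r -> p)) -> (~q -> (q -> r))), 0
2. <>((~q & (~r -> p)) -> (~q -> (q -> r))), 0   [[]-rule on 1 via 0R0]
3. (~q & (~r -> p)) -> (~q -> (q -> r)), 1   [<>-rule on 2: fresh world 1, 0R1]
4. <>((~q & (~r -> p)) -> (~q -> (q -> r))), 1   [[]-rule on 1 via 0R1]
5. ~q -> (q -> r), 1   [->-rule on 3 (branches; this branch)]
6. q -> r, 1   [->-rule on 5 (branches; this branch)]
7. r, 1   [->-rule on 6 (branches; this branch)]
8. (~q & (~r -> p)) -> (~q -> (q -> r)), 2   [<>-rule on 4: fresh world 2, 1R2]
9. ~q -> (q -> r), 2   [->-rule on 8 (branches; this branch)]
10. q -> r, 2   [->-rule on 9 (branches; this branch)]
11. r, 2   [->-rule on 10 (branches; this branch)]
Accessibility: 0R0, 0R1, 1R1, 1R2, 2R2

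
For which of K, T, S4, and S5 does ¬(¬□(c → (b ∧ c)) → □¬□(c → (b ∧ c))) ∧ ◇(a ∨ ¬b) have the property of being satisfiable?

K, T, S4

S5-tableau for the formula:
1. ¬(¬□(c → (b ∧ c)) → □¬□(c → (b ∧ c))) ∧ ◇(a ∨ ¬b), 0
2. ¬(¬□(c → (b ∧ c)) → □¬□(c → (b ∧ c))), 0
3. ◇(a ∨ ¬b), 0
4. ¬□(c → (b ∧ c)), 0
5. ¬□¬□(c → (b ∧ c)), 0
6. a ∨ ¬b, 1
7. a, 1
8. ¬(c → (b ∧ c)), 2
9. c, 2
10. ¬(b ∧ c), 2
11. ¬b, 2
12. □(c → (b ∧ c)), 3
13. c → (b ∧ c), 0
14. c → (b ∧ c), 1
15. c → (b ∧ c), 2
16. c → (b ∧ c), 3
17. b ∧ c, 0
18. b, 0
19. c, 0
20. b ∧ c, 1
21. b, 1
22. c, 1
23. b ∧ c, 2
24. b, 2
Accessibility: 0R0, 0R1, 0R2, 0R3, 1R0, 1R1, 1R2, 1R3, 2R0, 2R1, 2R2, 2R3, 3R0, 3R1, 3R2, 3R3
Branch closes: b and ¬b both at 2.
Every branch closes (one shown): unsatisfiable in S5.
S4-tableau for the formula:
1. ¬(¬□(c → (b ∧ c)) → □¬□(c → (b ∧ c))) ∧ ◇(a ∨ ¬b), 0
2. ¬(¬□(c → (b ∧ c)) → □¬□(c → (b ∧ c))), 0
3. ◇(a ∨ ¬b), 0
4. ¬□(c → (b ∧ c)), 0
5. ¬□¬□(c → (b ∧ c)), 0
6. a ∨ ¬b, 1
7. ¬b, 1
8. ¬(c → (b ∧ c)), 2
9. c, 2
10. ¬(b ∧ c), 2
11. ¬b, 2
12. □(c → (b ∧ c)), 3
13. c → (b ∧ c), 3
14. b ∧ c, 3
15. b, 3
16. c, 3
Accessibility: 0R0, 0R1, 0R2, 0R3, 1R1, 2R2, 3R3
Complete open branch: satisfiable in S4, hence also in K, T (this S4-model is also a K-model and a T-model).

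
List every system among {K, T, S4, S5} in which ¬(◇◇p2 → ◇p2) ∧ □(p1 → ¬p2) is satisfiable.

K, T

S4-tableau for the formula:
1. ¬(◇◇p2 → ◇p2) ∧ □(p1 → ¬p2), 0
2. ¬(◇◇p2 → ◇p2), 0
3. □(p1 → ¬p2), 0
4. ◇◇p2, 0
5. ¬◇p2, 0
6. p1 → ¬p2, 0
7. ¬p2, 0
8. ◇p2, 1
9. p1 → ¬p2, 1
10. ¬p2, 1
11. p2, 2
12. p1 → ¬p2, 2
13. ¬p2, 2
Accessibility: 0R0, 0R1, 0R2, 1R1, 1R2, 2R2
Branch closes: p2 and ¬p2 both at 2.
Every branch closes (one shown): unsatisfiable in S4, hence also in S5 (every S5-frame is an S4-frame).
T-tableau for the formula:
1. ¬(◇◇p2 → ◇p2) ∧ □(p1 → ¬p2), 0
2. ¬(◇◇p2 → ◇p2), 0
3. □(p1 → ¬p2), 0
4. ◇◇p2, 0
5. ¬◇p2, 0
6. p1 → ¬p2, 0
7. ¬p2, 0
8. ◇p2, 1
9. p1 → ¬p2, 1
10. ¬p2, 1
11. p2, 2
Accessibility: 0R0, 0R1, 1R1, 1R2, 2R2
Complete open branch: satisfiable in T, hence also in K (this T-model is also a K-model).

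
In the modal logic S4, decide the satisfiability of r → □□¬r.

Satisfiable (open branch found)

1. r → □□¬r, u
2. □□¬r, u   [→-rule on 1 (branches; this branch)]
3. □¬r, u   [□-rule on 2 via uRu]
4. ¬r, u   [□-rule on 3 via uRu]
Accessibility: uRu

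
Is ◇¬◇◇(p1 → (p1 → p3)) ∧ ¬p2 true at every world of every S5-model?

Not valid

Tableau for the negation ¬(◇¬◇◇(p1 → (p1 → p3)) ∧ ¬p2):
1. ¬(◇¬◇◇(p1 → (p1 → p3)) ∧ ¬p2), u
2. p2, u
Accessibility: uRu
The negation has an open branch (countermodel exists).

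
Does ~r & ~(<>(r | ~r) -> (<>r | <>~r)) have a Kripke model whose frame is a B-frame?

Unsatisfiable (every branch closes)

1. ~r & ~(<>(r | ~r) -> (<>r | <>~r)), w0
2. ~r, w0
3. ~(<>(r | ~r) -> (<>r | <>~r)), w0
4. <>(r | ~r), w0
5. ~(<>r | <>~r), w0
6. ~<>r, w0
7. ~<>~r, w0
8. r, w0
Accessibility: w0Rw0
Branch closes: r and ~r both at w0.
All branches of the tableau close; one closing branch shown above.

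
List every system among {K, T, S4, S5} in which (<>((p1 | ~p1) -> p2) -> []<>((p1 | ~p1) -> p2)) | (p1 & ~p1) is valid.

S5

S5-tableau for the negation ~((<>((p1 | ~p1) -> p2) -> []<>((p1 | ~p1) -> p2)) | (p1 & ~p1)):
1. ~((<>((p1 | ~p1) -> p2) -> []<>((p1 | ~p1) -> p2)) | (p1 & ~p1)), 0
2. ~(<>((p1 | ~p1) -> p2) -> []<>((p1 | ~p1) -> p2)), 0
3. ~(p1 & ~p1), 0
4. <>((p1 | ~p1) -> p2), 0
5. ~[]<>((p1 | ~p1) -> p2), 0
6. p1, 0
7. (p1 | ~p1) -> p2, 1
8. p2, 1
9. ~<>((p1 | ~p1) -> p2), 2
10. ~((p1 | ~p1) -> p2), 0
11. p1 | ~p1, 0
12. ~p2, 0
13. ~((p1 | ~p1) -> p2), 1
14. p1 | ~p1, 1
15. ~p2, 1
Accessibility: 0R0, 0R1, 0R2, 1R0, 1R1, 1R2, 2R0, 2R1, 2R2
Branch closes: p2 and ~p2 both at 1.
Every branch closes (one shown): valid in S5.
S4-tableau for the negation ~((<>((p1 | ~p1) -> p2) -> []<>((p1 | ~p1) -> p2)) | (p1 & ~p1)):
1. ~((<>((p1 | ~p1) -> p2) -> []<>((p1 | ~p1) -> p2)) | (p1 & ~p1)), 0
2. ~(<>((p1 | ~p1) -> p2) -> []<>((p1 | ~p1) -> p2)), 0
3. ~(p1 & ~p1), 0
4. <>((p1 | ~p1) -> p2), 0
5. ~[]<>((p1 | ~p1) -> p2), 0
6. p1, 0
7. (p1 | ~p1) -> p2, 1
8. p2, 1
9. ~<>((p1 | ~p1) -> p2), 2
10. ~((p1 | ~p1) -> p2), 2
11. p1 | ~p1, 2
12. ~p2, 2
13. ~p1, 2
Accessibility: 0R0, 0R1, 0R2, 1R1, 2R2
Complete open branch: countermodel on an S4-frame, so not valid in S4, nor in K, T (the same frame is also a K-frame and a T-frame).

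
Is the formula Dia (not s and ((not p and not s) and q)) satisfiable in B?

1. Dia (not s and ((not p and not s) and q)), w0
2. not s and ((not p and not s) and q), w1
3. not s, w1
4. (not p and not s) and q, w1
5. not p and not s, w1
6. q, w1
7. not p, w1
Accessibility: w0Rw0, w0Rw1, w1Rw0, w1Rw1

Yes, satisfiable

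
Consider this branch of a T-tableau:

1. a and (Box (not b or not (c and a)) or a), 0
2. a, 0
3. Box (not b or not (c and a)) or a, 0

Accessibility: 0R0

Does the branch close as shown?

Open

No atom appears with both signs at the same world.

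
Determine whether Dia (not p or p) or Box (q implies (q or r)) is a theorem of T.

Tableau for the negation not (Dia (not p or p) or Box (q implies (q or r))):
1. not (Dia (not p or p) or Box (q implies (q or r))), u
2. not Dia (not p or p), u   [neg-or-rule on 1]
3. not Box (q implies (q or r)), u   [neg-or-rule on 1]
4. not (not p or p), u   [neg-Dia-rule on 2 via uRu]
5. p, u   [neg-or-rule on 4]
6. not p, u   [neg-or-rule on 4]
Accessibility: uRu
Branch closes: p and not p both at u.
Every branch of the negation's tableau closes; the branch above is one of them.

Valid in T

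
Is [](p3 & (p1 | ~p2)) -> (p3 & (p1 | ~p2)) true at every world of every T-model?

Valid

Tableau for the negation ~([](p3 & (p1 | ~p2)) -> (p3 & (p1 | ~p2))):
1. ~([](p3 & (p1 | ~p2)) -> (p3 & (p1 | ~p2))), w0
2. [](p3 & (p1 | ~p2)), w0
3. ~(p3 & (p1 | ~p2)), w0
4. p3 & (p1 | ~p2), w0
5. p3, w0
6. p1 | ~p2, w0
7. ~(p1 | ~p2), w0
8. ~p1, w0
9. p2, w0
10. ~p2, w0
Accessibility: w0Rw0
Branch closes: p2 and ~p2 both at w0.
Every branch of the negation's tableau closes; the branch above is one of them.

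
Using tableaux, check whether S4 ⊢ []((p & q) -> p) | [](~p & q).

Valid

Tableau for the negation ~([]((p & q) -> p) | [](~p & q)):
1. ~([]((p & q) -> p) | [](~p & q)), u
2. ~[]((p & q) -> p), u
3. ~[](~p & q), u
4. ~((p & q) -> p), v
5. p & q, v
6. ~p, v
7. p, v
8. q, v
Accessibility: uRu, uRv, vRv
Branch closes: p and ~p both at v.
All branches of the negation close; one closing branch shown above.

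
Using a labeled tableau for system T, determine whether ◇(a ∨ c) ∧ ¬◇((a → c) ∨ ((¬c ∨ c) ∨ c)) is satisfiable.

1. ◇(a ∨ c) ∧ ¬◇((a → c) ∨ ((¬c ∨ c) ∨ c)), w0
2. ◇(a ∨ c), w0   [∧-rule on 1]
3. ¬◇((a → c) ∨ ((¬c ∨ c) ∨ c)), w0   [∧-rule on 1]
4. ¬((a → c) ∨ ((¬c ∨ c) ∨ c)), w0   [¬◇-rule on 3 via w0Rw0]
5. ¬(a → c), w0   [¬∨-rule on 4]
6. ¬((¬c ∨ c) ∨ c), w0   [¬∨-rule on 4]
7. a, w0   [¬→-rule on 5]
8. ¬c, w0   [¬→-rule on 5]
9. ¬(¬c ∨ c), w0   [¬∨-rule on 6]
10. c, w0   [¬∨-rule on 9]
Accessibility: w0Rw0
Branch closes: c and ¬c both at w0.
All branches of the tableau close; one closing branch shown above.

No, unsatisfiable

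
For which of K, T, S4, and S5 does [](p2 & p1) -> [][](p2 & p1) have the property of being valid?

T-tableau for the negation ~([](p2 & p1) -> [][](p2 & p1)):
1. ~([](p2 & p1) -> [][](p2 & p1)), u
2. [](p2 & p1), u
3. ~[][](p2 & p1), u
4. p2 & p1, u
5. p2, u
6. p1, u
7. ~[](p2 & p1), v
8. p2 & p1, v
9. p2, v
10. p1, v
11. ~(p2 & p1), w
12. ~p1, w
Accessibility: uRu, uRv, vRv, vRw, wRw
Complete open branch: countermodel on a T-frame, so not valid in T, nor in K (the same frame is also a K-frame).
S4-tableau for the negation ~([](p2 & p1) -> [][](p2 & p1)):
1. ~([](p2 & p1) -> [][](p2 & p1)), u
2. [](p2 & p1), u
3. ~[][](p2 & p1), u
4. p2 & p1, u
5. p2, u
6. p1, u
7. ~[](p2 & p1), v
8. p2 & p1, v
9. p2, v
10. p1, v
11. ~(p2 & p1), w
12. p2 & p1, w
13. p2, w
14. p1, w
15. ~p1, w
Accessibility: uRu, uRv, uRw, vRv, vRw, wRw
Branch closes: p1 and ~p1 both at w.
Every branch closes (one shown): valid in S4, hence also in S5 (every theorem of S4 is a theorem of S5).

S4, S5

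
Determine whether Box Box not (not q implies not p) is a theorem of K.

No, not valid

Tableau for the negation not Box Box not (not q implies not p):
1. not Box Box not (not q implies not p), u
2. not Box not (not q implies not p), v   [neg-Box-rule on 1: fresh world v, uRv]
3. not q implies not p, w   [neg-Box-rule on 2: fresh world w, vRw]
4. not p, w   [implies-rule on 3 (branches; this branch)]
Accessibility: uRv, vRw
The negation has an open branch (countermodel exists).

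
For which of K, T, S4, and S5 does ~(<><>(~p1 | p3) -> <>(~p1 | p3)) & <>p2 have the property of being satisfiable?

K, T

T-tableau for the formula:
1. ~(<><>(~p1 | p3) -> <>(~p1 | p3)) & <>p2, u
2. ~(<><>(~p1 | p3) -> <>(~p1 | p3)), u   [&-rule on 1]
3. <>p2, u   [&-rule on 1]
4. <><>(~p1 | p3), u   [~->-rule on 2]
5. ~<>(~p1 | p3), u   [~->-rule on 2]
6. ~(~p1 | p3), u   [~<>-rule on 5 via uRu]
7. p1, u   [~|-rule on 6]
8. ~p3, u   [~|-rule on 6]
9. p2, v   [<>-rule on 3: fresh world v, uRv]
10. ~(~p1 | p3), v   [~<>-rule on 5 via uRv]
11. p1, v   [~|-rule on 10]
12. ~p3, v   [~|-rule on 10]
13. <>(~p1 | p3), w   [<>-rule on 4: fresh world w, uRw]
14. ~(~p1 | p3), w   [~<>-rule on 5 via uRw]
15. p1, w   [~|-rule on 14]
16. ~p3, w   [~|-rule on 14]
17. ~p1 | p3, x   [<>-rule on 13: fresh world x, wRx]
18. p3, x   [|-rule on 17 (branches; this branch)]
Accessibility: uRu, uRv, uRw, vRv, wRw, wRx, xRx
Complete open branch: satisfiable in T, hence also in K (this T-model is also a K-model).
S4-tableau for the formula:
1. ~(<><>(~p1 | p3) -> <>(~p1 | p3)) & <>p2, u
2. ~(<><>(~p1 | p3) -> <>(~p1 | p3)), u   [&-rule on 1]
3. <>p2, u   [&-rule on 1]
4. <><>(~p1 | p3), u   [~->-rule on 2]
5. ~<>(~p1 | p3), u   [~->-rule on 2]
6. ~(~p1 | p3), u   [~<>-rule on 5 via uRu]
7. p1, u   [~|-rule on 6]
8. ~p3, u   [~|-rule on 6]
9. p2, v   [<>-rule on 3: fresh world v, uRv]
10. ~(~p1 | p3), v   [~<>-rule on 5 via uRv]
11. p1, v   [~|-rule on 10]
12. ~p3, v   [~|-rule on 10]
13. <>(~p1 | p3), w   [<>-rule on 4: fresh world w, uRw]
14. ~(~p1 | p3), w   [~<>-rule on 5 via uRw]
15. p1, w   [~|-rule on 14]
16. ~p3, w   [~|-rule on 14]
17. ~p1 | p3, x   [<>-rule on 13: fresh world x, wRx]
18. ~(~p1 | p3), x   [~<>-rule on 5 via uRx]
19. p1, x   [~|-rule on 18]
20. ~p3, x   [~|-rule on 18]
21. p3, x   [|-rule on 17 (branches; this branch)]
Accessibility: uRu, uRv, uRw, uRx, vRv, wRw, wRx, xRx
Branch closes: p3 and ~p3 both at x.
Every branch closes (one shown): unsatisfiable in S4, hence also in S5 (every S5-frame is an S4-frame).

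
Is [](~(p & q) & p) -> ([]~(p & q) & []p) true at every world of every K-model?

Tableau for the negation ~([](~(p & q) & p) -> ([]~(p & q) & []p)):
1. ~([](~(p & q) & p) -> ([]~(p & q) & []p)), 0
2. [](~(p & q) & p), 0   [~->-rule on 1]
3. ~([]~(p & q) & []p), 0   [~->-rule on 1]
4. ~[]~(p & q), 0   [~&-rule on 3 (branches; this branch)]
5. p & q, 1   [~[]-rule on 4: fresh world 1, 0R1]
6. p, 1   [&-rule on 5]
7. q, 1   [&-rule on 5]
8. ~(p & q) & p, 1   [[]-rule on 2 via 0R1]
9. ~(p & q), 1   [&-rule on 8]
10. ~q, 1   [~&-rule on 9 (branches; this branch)]
Accessibility: 0R1
Branch closes: q and ~q both at 1.
Every branch of the negation's tableau closes; the branch above is one of them.

Yes, valid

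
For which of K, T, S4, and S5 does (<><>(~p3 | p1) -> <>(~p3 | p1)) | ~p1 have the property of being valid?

T, S4, S5

T-tableau for the negation ~((<><>(~p3 | p1) -> <>(~p3 | p1)) | ~p1):
1. ~((<><>(~p3 | p1) -> <>(~p3 | p1)) | ~p1), u
2. ~(<><>(~p3 | p1) -> <>(~p3 | p1)), u
3. p1, u
4. <><>(~p3 | p1), u
5. ~<>(~p3 | p1), u
6. ~(~p3 | p1), u
7. p3, u
8. ~p1, u
Accessibility: uRu
Branch closes: p1 and ~p1 both at u.
Every branch closes (one shown): valid in T, hence also in S4, S5 (every theorem of T is a theorem of S4 and S5).
K-tableau for the negation ~((<><>(~p3 | p1) -> <>(~p3 | p1)) | ~p1):
1. ~((<><>(~p3 | p1) -> <>(~p3 | p1)) | ~p1), u
2. ~(<><>(~p3 | p1) -> <>(~p3 | p1)), u
3. p1, u
4. <><>(~p3 | p1), u
5. ~<>(~p3 | p1), u
6. <>(~p3 | p1), v
7. ~(~p3 | p1), v
8. p3, v
9. ~p1, v
10. ~p3 | p1, w
11. p1, w
Accessibility: uRv, vRw
Complete open branch: countermodel on a K-frame, so not valid in K.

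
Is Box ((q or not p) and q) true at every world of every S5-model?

Invalid (countermodel exists)

Tableau for the negation not Box ((q or not p) and q):
1. not Box ((q or not p) and q), u
2. not ((q or not p) and q), v   [neg-Box-rule on 1: fresh world v, uRv]
3. not q, v   [neg-and-rule on 2 (branches; this branch)]
Accessibility: uRu, uRv, vRu, vRv
The negation has an open branch (countermodel exists).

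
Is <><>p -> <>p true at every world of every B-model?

Tableau for the negation ~(<><>p -> <>p):
1. ~(<><>p -> <>p), w0
2. <><>p, w0
3. ~<>p, w0
4. ~p, w0
5. <>p, w1
6. ~p, w1
7. p, w2
Accessibility: w0Rw0, w0Rw1, w1Rw0, w1Rw1, w1Rw2, w2Rw1, w2Rw2
The negation has an open branch (countermodel exists).

Not valid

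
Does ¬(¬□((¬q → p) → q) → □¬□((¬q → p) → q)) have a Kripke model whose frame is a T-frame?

1. ¬(¬□((¬q → p) → q) → □¬□((¬q → p) → q)), 0
2. ¬□((¬q → p) → q), 0   [¬→-rule on 1]
3. ¬□¬□((¬q → p) → q), 0   [¬→-rule on 1]
4. ¬((¬q → p) → q), 1   [¬□-rule on 2: fresh world 1, 0R1]
5. ¬q → p, 1   [¬→-rule on 4]
6. ¬q, 1   [¬→-rule on 4]
7. p, 1   [→-rule on 5 (branches; this branch)]
8. □((¬q → p) → q), 2   [¬□-rule on 3: fresh world 2, 0R2]
9. (¬q → p) → q, 2   [□-rule on 8 via 2R2]
10. q, 2   [→-rule on 9 (branches; this branch)]
Accessibility: 0R0, 0R1, 0R2, 1R1, 2R2

Yes, satisfiable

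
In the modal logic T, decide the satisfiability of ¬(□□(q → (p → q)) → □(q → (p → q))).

Unsatisfiable

1. ¬(□□(q → (p → q)) → □(q → (p → q))), w0
2. □□(q → (p → q)), w0   [¬→-rule on 1]
3. ¬□(q → (p → q)), w0   [¬→-rule on 1]
4. □(q → (p → q)), w0   [□-rule on 2 via w0Rw0]
5. q → (p → q), w0   [□-rule on 4 via w0Rw0]
6. p → q, w0   [→-rule on 5 (branches; this branch)]
7. q, w0   [→-rule on 6 (branches; this branch)]
8. ¬(q → (p → q)), w1   [¬□-rule on 3: fresh world w1, w0Rw1]
9. q, w1   [¬→-rule on 8]
10. ¬(p → q), w1   [¬→-rule on 8]
11. p, w1   [¬→-rule on 10]
12. ¬q, w1   [¬→-rule on 10]
Accessibility: w0Rw0, w0Rw1, w1Rw1
Branch closes: q and ¬q both at w1.
(One branch shown.) All branches close.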